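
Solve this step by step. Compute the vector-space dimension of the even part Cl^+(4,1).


Even subalgebra dimension = 2^(n-1)
n = 4 + 1 = 5
2^(5 - 1) = 2^4 = 16
Verification: sum of C(5,k) for even k = 1 + 10 + 5 = 16
Result = 16


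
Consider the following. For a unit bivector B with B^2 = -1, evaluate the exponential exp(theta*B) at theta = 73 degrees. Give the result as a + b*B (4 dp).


For a unit bivector B with B^2 = -1, the exponential series gives
e^(theta*B) = cos(theta) + sin(theta)*B (the GA analogue of Euler's formula).
theta = 73 degrees = 1.27409 rad
cos(73 deg) = 0.2924
sin(73 deg) = 0.9563
exp(theta*B) = 0.2924 + 0.9563*B


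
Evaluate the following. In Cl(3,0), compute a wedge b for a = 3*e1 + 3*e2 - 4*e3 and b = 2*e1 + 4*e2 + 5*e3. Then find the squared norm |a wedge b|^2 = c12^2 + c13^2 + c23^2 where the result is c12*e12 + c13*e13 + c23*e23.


a wedge b = (a1*b2 - a2*b1)*e12 + (a1*b3 - a3*b1)*e13 + (a2*b3 - a3*b2)*e23
e12 coeff: 3*4 - 3*2 = 12 - 6 = 6
e13 coeff: 3*5 - (-4)*2 = 15 - (-8) = 23
e23 coeff: 3*5 - (-4)*4 = 15 - (-16) = 31
|a wedge b|^2 = 6^2 + 23^2 + 31^2
= 36 + 529 + 961
= 1526


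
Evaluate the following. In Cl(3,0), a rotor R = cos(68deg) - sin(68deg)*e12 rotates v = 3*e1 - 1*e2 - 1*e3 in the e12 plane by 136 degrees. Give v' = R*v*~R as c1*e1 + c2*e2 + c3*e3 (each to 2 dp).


Rotor R = cos(68deg) - sin(68deg)*e12
Rotation angle theta = 2 * 68 = 136 degrees in the e12 plane (e1 -> e2).
The component perpendicular to the plane (e3) is invariant: v'_3 = v3 = -1.00
cos(136deg) = -0.7193, sin(136deg) = 0.6947
v'_1 = v1*cos(theta) - v2*sin(theta) = 3*(-0.7193) - (-1)*0.6947 = -1.46
v'_2 = v1*sin(theta) + v2*cos(theta) = 3*0.6947 + (-1)*(-0.7193) = 2.80
v' = -1.46*e1 + 2.80*e2 - 1.00*e3


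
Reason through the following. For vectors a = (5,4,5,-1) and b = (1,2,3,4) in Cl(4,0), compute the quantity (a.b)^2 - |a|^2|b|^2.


a . b = 5*1 + 4*2 + 5*3 + (-1)*4
= 5 + 8 + 15 + (-4) = 24
|a|^2 = 5^2 + 4^2 + 5^2 + (-1)^2 = 67
|b|^2 = 1^2 + 2^2 + 3^2 + 4^2 = 30
(a.b)^2 = 24^2 = 576
|a|^2 * |b|^2 = 67 * 30 = 2010
Result = 576 - 2010 = -1434


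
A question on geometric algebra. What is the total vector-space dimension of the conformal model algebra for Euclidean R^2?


The conformal model of R^2 uses Cl(3,1): the 2 Euclidean generators plus two extra orthogonal generators e+ (e+^2 = +1) and e- (e-^2 = -1), from which the null vectors e0, einf are built.
Number of generators m = 2 + 2 = 4.
dim Cl(p,q) = 2^m = 2^4 = 16


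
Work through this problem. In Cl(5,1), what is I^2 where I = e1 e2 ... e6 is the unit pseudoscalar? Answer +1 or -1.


The pseudoscalar I = e1...e_n (product of all n generators) of Cl(p,q) satisfies I^2 = (-1)^(q + n(n-1)/2).
p = 5, q = 1, n = p + q = 6
n(n-1)/2 = 6 * 5 / 2 = 15
Exponent = q + n(n-1)/2 = 1 + 15 = 16
I^2 = (-1)^16 = +1


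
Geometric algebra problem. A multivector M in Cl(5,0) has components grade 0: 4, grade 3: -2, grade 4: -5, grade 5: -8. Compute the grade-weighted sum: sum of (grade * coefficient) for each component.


Grade-weighted sum = sum of grade_k * coefficient_k
0*4 = 0
3*(-2) = -6
4*(-5) = -20
5*(-8) = -40
Total = 0 + (-6) + (-20) + (-40) = -66


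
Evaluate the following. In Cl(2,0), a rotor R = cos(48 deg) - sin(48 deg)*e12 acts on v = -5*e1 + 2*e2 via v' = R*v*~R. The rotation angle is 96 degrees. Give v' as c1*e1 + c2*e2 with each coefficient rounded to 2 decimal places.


Rotor R = cos(48deg) - sin(48deg)*e12
Rotation angle theta = 2 * 48 = 96 degrees
v' = R*v*~R rotates v by theta.
cos(96deg) = -0.1045, sin(96deg) = 0.9945
v'_1 = -5*cos(96deg) - 2*sin(96deg)
= -5*(-0.1045) - 2*0.9945
= -1.47
v'_2 = -5*sin(96deg) + 2*cos(96deg)
= -5*0.9945 + 2*(-0.1045)
= -5.18
v' = -1.47*e1 - 5.18*e2


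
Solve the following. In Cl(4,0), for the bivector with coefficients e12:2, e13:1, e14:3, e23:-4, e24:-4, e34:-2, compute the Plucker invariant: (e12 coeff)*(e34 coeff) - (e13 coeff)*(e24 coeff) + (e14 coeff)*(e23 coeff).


Plucker relation: af - be + cd
a*f = 2*(-2) = -4
b*e = 1*(-4) = -4
c*d = 3*(-4) = -12
af - be + cd = -4 - (-4) + (-12)
= -12


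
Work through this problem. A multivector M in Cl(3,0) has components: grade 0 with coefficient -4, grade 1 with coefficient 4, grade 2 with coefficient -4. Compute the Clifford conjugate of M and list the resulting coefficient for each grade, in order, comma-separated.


Clifford conjugate sign for grade k: (-1)^(k(k+1)/2)
Grade 0: (-1)^(0*1/2) = (-1)^0 = 1, coeff -4 -> -4
Grade 1: (-1)^(1*2/2) = (-1)^1 = -1, coeff 4 -> -4
Grade 2: (-1)^(2*3/2) = (-1)^3 = -1, coeff -4 -> 4
Conjugated coefficients: -4, -4, 4


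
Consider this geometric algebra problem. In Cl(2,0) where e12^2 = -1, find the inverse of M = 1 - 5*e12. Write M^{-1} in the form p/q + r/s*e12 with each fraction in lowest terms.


M = 1 - 5*e12, where e12^2 = -1.
Since M commutes with its reverse ~M = a - b*e12, M * ~M = a^2 - b^2*e12^2 = a^2 + b^2.
So M^{-1} = ~M / (a^2 + b^2) = (a - b*e12)/(a^2 + b^2).
a^2 + b^2 = 1 + 25 = 26
Scalar part = 1/26 = 1/26
Bivector coeff = 5/26 = 5/26
M^{-1} = 1/26 + 5/26*e12


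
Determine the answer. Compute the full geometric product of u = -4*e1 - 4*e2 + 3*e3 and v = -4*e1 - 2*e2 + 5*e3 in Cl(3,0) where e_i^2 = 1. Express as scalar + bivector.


In Cl(3,0): e_i^2 = 1, e_ie_j = -e_je_i for i != j.
Scalar part = u . v = (-4)*(-4) + (-4)*(-2) + 3*5
= 16 + 8 + 15 = 39
e12 coeff = (-4)*(-2) - (-4)*(-4) = 8 - 16 = -8
e13 coeff = (-4)*5 - 3*(-4) = -20 - (-12) = -8
e23 coeff = (-4)*5 - 3*(-2) = -20 - (-6) = -14
uv = 39 - 8*e12 - 8*e13 - 14*e23


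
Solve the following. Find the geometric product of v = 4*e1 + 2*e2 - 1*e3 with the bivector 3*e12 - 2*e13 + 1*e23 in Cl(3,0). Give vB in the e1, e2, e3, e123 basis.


vB has grade-1 (vector) and grade-3 (trivector) parts: vB = (v _| B) + (v ^ B).
Vector part <vB>_1:
  e1: -v2*b12 - v3*b13 = -(2)*(3) - (-1)*(-2) = -8
  e2: v1*b12 - v3*b23 = (4)*(3) - (-1)*(1) = 13
  e3: v1*b13 + v2*b23 = (4)*(-2) + (2)*(1) = -6
Trivector part <vB>_3:
  e123: v1*b23 - v2*b13 + v3*b12 = (4)*(1) - (2)*(-2) + (-1)*(3) = 5
vB = -8*e1 + 13*e2 - 6*e3 + 5*e123


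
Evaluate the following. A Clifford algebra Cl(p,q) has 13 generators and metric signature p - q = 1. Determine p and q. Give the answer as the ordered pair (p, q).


We need p + q = 13 and p - q = 1.
Adding: 2p = 13 + 1 = 14, so p = 7.
Then q = 13 - 7 = 6.
(p, q) = (7, 6)


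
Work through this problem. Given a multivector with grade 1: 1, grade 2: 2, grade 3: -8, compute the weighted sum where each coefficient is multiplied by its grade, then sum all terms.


Grade-weighted sum = sum of grade_k * coefficient_k
1*1 = 1
2*2 = 4
3*(-8) = -24
Total = 1 + 4 + (-24) = -19


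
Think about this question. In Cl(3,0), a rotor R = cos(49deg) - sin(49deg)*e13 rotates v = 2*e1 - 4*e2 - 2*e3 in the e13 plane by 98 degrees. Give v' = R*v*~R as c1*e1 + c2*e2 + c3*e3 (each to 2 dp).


Rotor R = cos(49deg) - sin(49deg)*e13
Rotation angle theta = 2 * 49 = 98 degrees in the e13 plane (e1 -> e3).
The component perpendicular to the plane (e2) is invariant: v'_2 = v2 = -4.00
cos(98deg) = -0.1392, sin(98deg) = 0.9903
v'_1 = v1*cos(theta) - v3*sin(theta) = 2*(-0.1392) - (-2)*0.9903 = 1.70
v'_3 = v1*sin(theta) + v3*cos(theta) = 2*0.9903 + (-2)*(-0.1392) = 2.26
v' = 1.70*e1 - 4.00*e2 + 2.26*e3


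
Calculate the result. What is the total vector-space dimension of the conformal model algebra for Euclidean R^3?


The conformal model of R^3 uses Cl(4,1): the 3 Euclidean generators plus two extra orthogonal generators e+ (e+^2 = +1) and e- (e-^2 = -1), from which the null vectors e0, einf are built.
Number of generators m = 3 + 2 = 5.
dim Cl(p,q) = 2^m = 2^5 = 32


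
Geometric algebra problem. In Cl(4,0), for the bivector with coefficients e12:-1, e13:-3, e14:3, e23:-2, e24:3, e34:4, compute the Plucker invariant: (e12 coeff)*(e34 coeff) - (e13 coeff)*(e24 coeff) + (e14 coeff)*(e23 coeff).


Plucker relation: af - be + cd
a*f = (-1)*4 = -4
b*e = (-3)*3 = -9
c*d = 3*(-2) = -6
af - be + cd = -4 - (-9) + (-6)
= -1


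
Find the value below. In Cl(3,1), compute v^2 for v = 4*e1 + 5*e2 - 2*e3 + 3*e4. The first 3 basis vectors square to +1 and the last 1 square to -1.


v^2 = sum of c_i^2 * e_i^2
Positive signature terms (e_i^2 = +1): 4^2 + 5^2 + (-2)^2 = 45
Negative signature terms (e_j^2 = -1): 3^2 = 9
v^2 = 45 - 9 = 36


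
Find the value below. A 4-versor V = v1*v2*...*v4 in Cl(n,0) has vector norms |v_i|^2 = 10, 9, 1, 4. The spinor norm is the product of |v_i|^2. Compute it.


Spinor norm N(V) = |v1|^2 * |v2|^2 * ... * |v4|^2
= 10 * 9 * 1 * 4
Running product: 10, 90, 90, 360
N(V) = 360


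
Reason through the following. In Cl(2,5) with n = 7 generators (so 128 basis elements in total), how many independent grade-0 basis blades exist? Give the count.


Number of grade-k basis blades in Cl(p,q) with n = p + q is C(n, k).
n = 2 + 5 = 7
C(7, 0) = 7! / (0! * 7!)
= 5040 / (1 * 5040)
= 1


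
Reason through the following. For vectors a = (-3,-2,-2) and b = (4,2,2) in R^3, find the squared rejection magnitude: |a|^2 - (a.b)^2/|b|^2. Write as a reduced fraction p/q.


|a|^2 = (-3)^2 + (-2)^2 + (-2)^2 = 17
|b|^2 = 4^2 + 2^2 + 2^2 = 24
a . b = (-3)*4 + (-2)*2 + (-2)*2 = -20
(a.b)^2 = (-20)^2 = 400
|rej|^2 = 17 - 400/24
= (408 - 400)/24
= 8/24
In lowest terms: 1/3


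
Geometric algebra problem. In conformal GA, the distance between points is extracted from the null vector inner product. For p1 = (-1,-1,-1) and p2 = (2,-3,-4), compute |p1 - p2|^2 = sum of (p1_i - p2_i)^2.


p1 - p2 = (-3, 2, 3)
|p1 - p2|^2 = (-3)^2 + 2^2 + 3^2
= 9 + 4 + 9
= 22


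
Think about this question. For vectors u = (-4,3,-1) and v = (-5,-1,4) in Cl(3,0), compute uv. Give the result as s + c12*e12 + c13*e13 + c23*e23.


In Cl(3,0): e_i^2 = 1, e_ie_j = -e_je_i for i != j.
Scalar part = u . v = (-4)*(-5) + 3*(-1) + (-1)*4
= 20 + (-3) + (-4) = 13
e12 coeff = (-4)*(-1) - 3*(-5) = 4 - (-15) = 19
e13 coeff = (-4)*4 - (-1)*(-5) = -16 - 5 = -21
e23 coeff = 3*4 - (-1)*(-1) = 12 - 1 = 11
uv = 13 + 19*e12 - 21*e13 + 11*e23


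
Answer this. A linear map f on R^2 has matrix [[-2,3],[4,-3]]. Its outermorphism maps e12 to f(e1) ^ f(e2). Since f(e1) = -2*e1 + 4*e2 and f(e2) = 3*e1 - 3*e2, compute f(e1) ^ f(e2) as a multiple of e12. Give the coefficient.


The outermorphism of a linear map f sends e1^e2 to f(e1)^f(e2).
f(e1) = -2*e1 + 4*e2
f(e2) = 3*e1 - 3*e2
f(e1) ^ f(e2) = (-2*e1 + 4*e2) ^ (3*e1 - 3*e2)
= (-2)*(-3)*e12 + 4*3*e21
= (6 - 12)*e12
= -6*e12
Coefficient = -6


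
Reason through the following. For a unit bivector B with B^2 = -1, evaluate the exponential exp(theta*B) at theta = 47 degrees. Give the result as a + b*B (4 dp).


For a unit bivector B with B^2 = -1, the exponential series gives
e^(theta*B) = cos(theta) + sin(theta)*B (the GA analogue of Euler's formula).
theta = 47 degrees = 0.820305 rad
cos(47 deg) = 0.6820
sin(47 deg) = 0.7314
exp(theta*B) = 0.6820 + 0.7314*B


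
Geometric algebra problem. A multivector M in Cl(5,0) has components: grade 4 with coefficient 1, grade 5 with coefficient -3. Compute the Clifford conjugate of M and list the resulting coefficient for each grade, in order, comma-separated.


Clifford conjugate sign for grade k: (-1)^(k(k+1)/2)
Grade 4: (-1)^(4*5/2) = (-1)^10 = 1, coeff 1 -> 1
Grade 5: (-1)^(5*6/2) = (-1)^15 = -1, coeff -3 -> 3
Conjugated coefficients: 1, 3


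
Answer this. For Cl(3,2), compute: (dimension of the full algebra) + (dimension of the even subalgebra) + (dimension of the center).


n = 3 + 2 = 5
Total dim = 2^5 = 32
Even subalgebra dim = 2^4 = 16
n is odd, so center dim = 2
Sum = 32 + 16 + 2 = 50


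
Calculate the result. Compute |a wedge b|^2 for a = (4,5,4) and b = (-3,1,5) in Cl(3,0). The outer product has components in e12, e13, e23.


a wedge b = (a1*b2 - a2*b1)*e12 + (a1*b3 - a3*b1)*e13 + (a2*b3 - a3*b2)*e23
e12 coeff: 4*1 - 5*(-3) = 4 - (-15) = 19
e13 coeff: 4*5 - 4*(-3) = 20 - (-12) = 32
e23 coeff: 5*5 - 4*1 = 25 - 4 = 21
|a wedge b|^2 = 19^2 + 32^2 + 21^2
= 361 + 1024 + 441
= 1826


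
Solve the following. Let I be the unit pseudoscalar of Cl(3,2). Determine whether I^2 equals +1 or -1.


The pseudoscalar I = e1...e_n (product of all n generators) of Cl(p,q) satisfies I^2 = (-1)^(q + n(n-1)/2).
p = 3, q = 2, n = p + q = 5
n(n-1)/2 = 5 * 4 / 2 = 10
Exponent = q + n(n-1)/2 = 2 + 10 = 12
I^2 = (-1)^12 = +1


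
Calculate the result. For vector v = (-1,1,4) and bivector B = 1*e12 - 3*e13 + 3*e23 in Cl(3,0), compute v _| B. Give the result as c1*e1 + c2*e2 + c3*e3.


Left contraction v _| B = <vB>_1 (grade-1 part of the geometric product vB).
Using e1_|e12 = e2, e2_|e12 = -e1, e1_|e13 = e3, e3_|e13 = -e1, e2_|e23 = e3, e3_|e23 = -e2:
e1 coeff: -v2*b12 - v3*b13 = -(1)*(1) - (4)*(-3) = 11
e2 coeff: v1*b12 - v3*b23 = (-1)*(1) - (4)*(3) = -13
e3 coeff: v1*b13 + v2*b23 = (-1)*(-3) + (1)*(3) = 6
v _| B = 11*e1 - 13*e2 + 6*e3


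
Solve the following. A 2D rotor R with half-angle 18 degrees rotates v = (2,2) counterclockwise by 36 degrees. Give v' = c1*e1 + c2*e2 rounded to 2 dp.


Rotor R = cos(18deg) - sin(18deg)*e12
Rotation angle theta = 2 * 18 = 36 degrees
v' = R*v*~R rotates v by theta.
cos(36deg) = 0.8090, sin(36deg) = 0.5878
v'_1 = 2*cos(36deg) - 2*sin(36deg)
= 2*0.8090 - 2*0.5878
= 0.44
v'_2 = 2*sin(36deg) + 2*cos(36deg)
= 2*0.5878 + 2*0.8090
= 2.79
v' = 0.44*e1 + 2.79*e2


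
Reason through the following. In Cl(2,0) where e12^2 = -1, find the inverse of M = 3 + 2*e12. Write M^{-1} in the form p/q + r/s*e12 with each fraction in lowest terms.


M = 3 + 2*e12, where e12^2 = -1.
Since M commutes with its reverse ~M = a - b*e12, M * ~M = a^2 - b^2*e12^2 = a^2 + b^2.
So M^{-1} = ~M / (a^2 + b^2) = (a - b*e12)/(a^2 + b^2).
a^2 + b^2 = 9 + 4 = 13
Scalar part = 3/13 = 3/13
Bivector coeff = -2/13 = -2/13
M^{-1} = 3/13 - 2/13*e12


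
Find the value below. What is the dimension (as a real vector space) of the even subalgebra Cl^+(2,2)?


Even subalgebra dimension = 2^(n-1)
n = 2 + 2 = 4
2^(4 - 1) = 2^3 = 8
Verification: sum of C(4,k) for even k = 1 + 6 + 1 = 8
Result = 8


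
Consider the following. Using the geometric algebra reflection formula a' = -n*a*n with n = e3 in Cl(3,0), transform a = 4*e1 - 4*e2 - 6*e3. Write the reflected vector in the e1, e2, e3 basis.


Reflection formula: a' = -n*a*n, with n = e3 (unit vector, n^2 = 1).
For reflection through hyperplane perp to e3:
The component along e3 flips sign, others stay.
a = (4, -4, -6)
a' = (4, -4, 6)
a' = 4*e1 - 4*e2 + 6*e3


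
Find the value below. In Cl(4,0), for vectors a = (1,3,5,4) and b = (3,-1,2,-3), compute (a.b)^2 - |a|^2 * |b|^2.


a . b = 1*3 + 3*(-1) + 5*2 + 4*(-3)
= 3 + (-3) + 10 + (-12) = -2
|a|^2 = 1^2 + 3^2 + 5^2 + 4^2 = 51
|b|^2 = 3^2 + (-1)^2 + 2^2 + (-3)^2 = 23
(a.b)^2 = (-2)^2 = 4
|a|^2 * |b|^2 = 51 * 23 = 1173
Result = 4 - 1173 = -1169


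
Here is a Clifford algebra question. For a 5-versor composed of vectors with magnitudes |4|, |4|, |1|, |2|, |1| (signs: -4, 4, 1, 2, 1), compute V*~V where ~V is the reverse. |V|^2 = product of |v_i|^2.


Each vector v_i has |v_i|^2 = s_i^2
Squared scales: (-4)^2 = 16, 4^2 = 16, 1^2 = 1, 2^2 = 4, 1^2 = 1
|V|^2 = 16 * 16 * 1 * 4 * 1
= 1024


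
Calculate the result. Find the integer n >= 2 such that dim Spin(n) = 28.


dim Spin(n) = dim so(n) = n(n-1)/2.
Solve n(n-1)/2 = 28, i.e. n^2 - n - 56 = 0.
Discriminant = 1 + 8*28 = 225
n = (1 + sqrt(225))/2 = (1 + 15)/2 = 8


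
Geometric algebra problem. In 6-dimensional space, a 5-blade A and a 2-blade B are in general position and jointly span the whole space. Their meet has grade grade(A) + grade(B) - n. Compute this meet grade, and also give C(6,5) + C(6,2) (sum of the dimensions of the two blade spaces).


Meet grade = grade(A) + grade(B) - n
= 5 + 2 - 6 = 1
C(6,5) = 6
C(6,2) = 15
dim_A + dim_B = 6 + 15 = 21


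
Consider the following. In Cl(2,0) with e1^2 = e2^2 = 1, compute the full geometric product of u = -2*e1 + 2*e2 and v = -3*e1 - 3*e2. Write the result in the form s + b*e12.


Expand: (-2*e1 + 2*e2)(-3*e1 - 3*e2)
= (-2)*(-3)*e1e1 + (-2)*(-3)*e1e2 + 2*(-3)*e2e1 + 2*(-3)*e2e2
Using e1^2 = e2^2 = 1, e2e1 = -e1e2:
Scalar part s = (-2)*(-3) + 2*(-3) = 6 + (-6) = 0
Bivector part b = (-2)*(-3) - 2*(-3) = 6 - (-6) = 12
uv = 0 + 12*e12


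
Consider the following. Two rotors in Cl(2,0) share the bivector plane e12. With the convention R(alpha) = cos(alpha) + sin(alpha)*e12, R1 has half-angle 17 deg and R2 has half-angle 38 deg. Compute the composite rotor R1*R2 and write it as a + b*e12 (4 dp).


Same-plane rotors commute and their half-angles add:
R1*R2 = cos(a1 + a2) + sin(a1 + a2)*e12.
a1 + a2 = 17 + 38 = 55 deg
cos(55 deg) = 0.5736
sin(55 deg) = 0.8192
R1*R2 = 0.5736 + 0.8192*e12


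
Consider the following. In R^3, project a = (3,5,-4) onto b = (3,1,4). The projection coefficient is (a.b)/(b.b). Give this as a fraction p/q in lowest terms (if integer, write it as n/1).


Projection coefficient = (a . b) / (b . b)
a . b = 3*3 + 5*1 + (-4)*4
= 9 + 5 + (-16) = -2
b . b = 3^2 + 1^2 + 4^2
= 9 + 1 + 16 = 26
Coefficient = -2/26
In lowest terms: -1/13


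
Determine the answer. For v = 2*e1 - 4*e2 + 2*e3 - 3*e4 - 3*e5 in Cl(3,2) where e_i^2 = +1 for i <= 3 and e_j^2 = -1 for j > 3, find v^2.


v^2 = sum of c_i^2 * e_i^2
Positive signature terms (e_i^2 = +1): 2^2 + (-4)^2 + 2^2 = 24
Negative signature terms (e_j^2 = -1): (-3)^2 + (-3)^2 = 18
v^2 = 24 - 18 = 6


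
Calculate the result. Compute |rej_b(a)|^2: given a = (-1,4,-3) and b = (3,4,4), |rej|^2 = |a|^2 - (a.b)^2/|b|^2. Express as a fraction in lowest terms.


|a|^2 = (-1)^2 + 4^2 + (-3)^2 = 26
|b|^2 = 3^2 + 4^2 + 4^2 = 41
a . b = (-1)*3 + 4*4 + (-3)*4 = 1
(a.b)^2 = 1^2 = 1
|rej|^2 = 26 - 1/41
= (1066 - 1)/41
= 1065/41
In lowest terms: 1065/41


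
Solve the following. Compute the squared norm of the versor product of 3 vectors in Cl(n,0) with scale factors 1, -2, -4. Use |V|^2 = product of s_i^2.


Each vector v_i has |v_i|^2 = s_i^2
Squared scales: 1^2 = 1, (-2)^2 = 4, (-4)^2 = 16
|V|^2 = 1 * 4 * 16
= 64


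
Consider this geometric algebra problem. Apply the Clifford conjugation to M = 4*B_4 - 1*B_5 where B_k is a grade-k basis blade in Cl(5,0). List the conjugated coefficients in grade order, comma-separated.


Clifford conjugate sign for grade k: (-1)^(k(k+1)/2)
Grade 4: (-1)^(4*5/2) = (-1)^10 = 1, coeff 4 -> 4
Grade 5: (-1)^(5*6/2) = (-1)^15 = -1, coeff -1 -> 1
Conjugated coefficients: 4, 1


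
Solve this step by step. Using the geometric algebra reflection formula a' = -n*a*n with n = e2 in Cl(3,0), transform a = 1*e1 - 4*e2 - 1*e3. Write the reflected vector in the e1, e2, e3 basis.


Reflection formula: a' = -n*a*n, with n = e2 (unit vector, n^2 = 1).
For reflection through hyperplane perp to e2:
The component along e2 flips sign, others stay.
a = (1, -4, -1)
a' = (1, 4, -1)
a' = 1*e1 + 4*e2 - 1*e3


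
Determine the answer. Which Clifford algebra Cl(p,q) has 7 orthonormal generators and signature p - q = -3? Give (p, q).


We need p + q = 7 and p - q = -3.
Adding: 2p = 7 + (-3) = 4, so p = 2.
Then q = 7 - 2 = 5.
(p, q) = (2, 5)


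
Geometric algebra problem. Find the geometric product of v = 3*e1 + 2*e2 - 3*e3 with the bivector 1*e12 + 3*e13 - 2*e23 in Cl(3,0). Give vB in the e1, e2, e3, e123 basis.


vB has grade-1 (vector) and grade-3 (trivector) parts: vB = (v _| B) + (v ^ B).
Vector part <vB>_1:
  e1: -v2*b12 - v3*b13 = -(2)*(1) - (-3)*(3) = 7
  e2: v1*b12 - v3*b23 = (3)*(1) - (-3)*(-2) = -3
  e3: v1*b13 + v2*b23 = (3)*(3) + (2)*(-2) = 5
Trivector part <vB>_3:
  e123: v1*b23 - v2*b13 + v3*b12 = (3)*(-2) - (2)*(3) + (-3)*(1) = -15
vB = 7*e1 - 3*e2 + 5*e3 - 15*e123


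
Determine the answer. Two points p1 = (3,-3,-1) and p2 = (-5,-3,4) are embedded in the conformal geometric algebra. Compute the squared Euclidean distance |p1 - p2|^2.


p1 - p2 = (8, 0, -5)
|p1 - p2|^2 = 8^2 + 0^2 + (-5)^2
= 64 + 0 + 25
= 89


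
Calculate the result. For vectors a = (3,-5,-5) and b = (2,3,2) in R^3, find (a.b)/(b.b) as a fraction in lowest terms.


Projection coefficient = (a . b) / (b . b)
a . b = 3*2 + (-5)*3 + (-5)*2
= 6 + (-15) + (-10) = -19
b . b = 2^2 + 3^2 + 2^2
= 4 + 9 + 4 = 17
Coefficient = -19/17
In lowest terms: -19/17


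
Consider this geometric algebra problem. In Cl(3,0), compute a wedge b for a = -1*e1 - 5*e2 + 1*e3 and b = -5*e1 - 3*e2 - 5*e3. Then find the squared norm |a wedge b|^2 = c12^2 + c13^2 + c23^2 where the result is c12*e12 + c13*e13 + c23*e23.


a wedge b = (a1*b2 - a2*b1)*e12 + (a1*b3 - a3*b1)*e13 + (a2*b3 - a3*b2)*e23
e12 coeff: (-1)*(-3) - (-5)*(-5) = 3 - 25 = -22
e13 coeff: (-1)*(-5) - 1*(-5) = 5 - (-5) = 10
e23 coeff: (-5)*(-5) - 1*(-3) = 25 - (-3) = 28
|a wedge b|^2 = (-22)^2 + 10^2 + 28^2
= 484 + 100 + 784
= 1368


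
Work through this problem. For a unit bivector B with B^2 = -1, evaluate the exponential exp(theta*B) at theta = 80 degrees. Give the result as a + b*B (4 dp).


For a unit bivector B with B^2 = -1, the exponential series gives
e^(theta*B) = cos(theta) + sin(theta)*B (the GA analogue of Euler's formula).
theta = 80 degrees = 1.396263 rad
cos(80 deg) = 0.1736
sin(80 deg) = 0.9848
exp(theta*B) = 0.1736 + 0.9848*B


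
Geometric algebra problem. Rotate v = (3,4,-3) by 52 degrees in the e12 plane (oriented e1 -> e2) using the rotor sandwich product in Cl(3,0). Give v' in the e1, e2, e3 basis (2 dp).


Rotor R = cos(26deg) - sin(26deg)*e12
Rotation angle theta = 2 * 26 = 52 degrees in the e12 plane (e1 -> e2).
The component perpendicular to the plane (e3) is invariant: v'_3 = v3 = -3.00
cos(52deg) = 0.6157, sin(52deg) = 0.7880
v'_1 = v1*cos(theta) - v2*sin(theta) = 3*0.6157 - 4*0.7880 = -1.31
v'_2 = v1*sin(theta) + v2*cos(theta) = 3*0.7880 + 4*0.6157 = 4.83
v' = -1.31*e1 + 4.83*e2 - 3.00*e3


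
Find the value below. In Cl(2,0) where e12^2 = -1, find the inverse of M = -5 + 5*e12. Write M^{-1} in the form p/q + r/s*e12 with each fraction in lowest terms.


M = -5 + 5*e12, where e12^2 = -1.
Since M commutes with its reverse ~M = a - b*e12, M * ~M = a^2 - b^2*e12^2 = a^2 + b^2.
So M^{-1} = ~M / (a^2 + b^2) = (a - b*e12)/(a^2 + b^2).
a^2 + b^2 = 25 + 25 = 50
Scalar part = -5/50 = -1/10
Bivector coeff = -5/50 = -1/10
M^{-1} = -1/10 - 1/10*e12


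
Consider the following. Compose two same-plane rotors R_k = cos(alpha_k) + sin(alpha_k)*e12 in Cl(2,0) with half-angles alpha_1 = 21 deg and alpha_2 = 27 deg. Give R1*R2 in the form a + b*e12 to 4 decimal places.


Same-plane rotors commute and their half-angles add:
R1*R2 = cos(a1 + a2) + sin(a1 + a2)*e12.
a1 + a2 = 21 + 27 = 48 deg
cos(48 deg) = 0.6691
sin(48 deg) = 0.7431
R1*R2 = 0.6691 + 0.7431*e12


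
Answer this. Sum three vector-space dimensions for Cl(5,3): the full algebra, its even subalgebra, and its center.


n = 5 + 3 = 8
Total dim = 2^8 = 256
Even subalgebra dim = 2^7 = 128
n is even, so center dim = 1
Sum = 256 + 128 + 1 = 385


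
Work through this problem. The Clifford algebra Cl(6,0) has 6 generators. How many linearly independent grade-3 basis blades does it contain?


Number of grade-k basis blades in Cl(p,q) with n = p + q is C(n, k).
n = 6 + 0 = 6
C(6, 3) = 6! / (3! * 3!)
= 720 / (6 * 6)
= 20


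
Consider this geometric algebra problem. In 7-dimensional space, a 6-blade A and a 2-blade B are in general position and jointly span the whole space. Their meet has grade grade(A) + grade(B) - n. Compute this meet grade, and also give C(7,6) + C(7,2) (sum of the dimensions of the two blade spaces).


Meet grade = grade(A) + grade(B) - n
= 6 + 2 - 7 = 1
C(7,6) = 7
C(7,2) = 21
dim_A + dim_B = 7 + 21 = 28


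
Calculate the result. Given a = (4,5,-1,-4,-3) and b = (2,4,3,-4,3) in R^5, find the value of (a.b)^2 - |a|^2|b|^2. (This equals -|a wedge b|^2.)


a . b = 4*2 + 5*4 + (-1)*3 + (-4)*(-4) + (-3)*3
= 8 + 20 + (-3) + 16 + (-9) = 32
|a|^2 = 4^2 + 5^2 + (-1)^2 + (-4)^2 + (-3)^2 = 67
|b|^2 = 2^2 + 4^2 + 3^2 + (-4)^2 + 3^2 = 54
(a.b)^2 = 32^2 = 1024
|a|^2 * |b|^2 = 67 * 54 = 3618
Result = 1024 - 3618 = -2594


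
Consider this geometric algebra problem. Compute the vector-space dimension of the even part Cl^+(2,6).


Even subalgebra dimension = 2^(n-1)
n = 2 + 6 = 8
2^(8 - 1) = 2^7 = 128
Verification: sum of C(8,k) for even k = 1 + 28 + 70 + 28 + 1 = 128
Result = 128


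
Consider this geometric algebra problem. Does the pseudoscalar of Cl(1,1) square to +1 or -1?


The pseudoscalar I = e1...e_n (product of all n generators) of Cl(p,q) satisfies I^2 = (-1)^(q + n(n-1)/2).
p = 1, q = 1, n = p + q = 2
n(n-1)/2 = 2 * 1 / 2 = 1
Exponent = q + n(n-1)/2 = 1 + 1 = 2
I^2 = (-1)^2 = +1


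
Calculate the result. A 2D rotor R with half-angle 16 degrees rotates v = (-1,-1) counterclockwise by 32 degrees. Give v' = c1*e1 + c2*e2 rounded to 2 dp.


Rotor R = cos(16deg) - sin(16deg)*e12
Rotation angle theta = 2 * 16 = 32 degrees
v' = R*v*~R rotates v by theta.
cos(32deg) = 0.8480, sin(32deg) = 0.5299
v'_1 = -1*cos(32deg) - (-1)*sin(32deg)
= -1*0.8480 - (-1)*0.5299
= -0.32
v'_2 = -1*sin(32deg) + (-1)*cos(32deg)
= -1*0.5299 + (-1)*0.8480
= -1.38
v' = -0.32*e1 - 1.38*e2


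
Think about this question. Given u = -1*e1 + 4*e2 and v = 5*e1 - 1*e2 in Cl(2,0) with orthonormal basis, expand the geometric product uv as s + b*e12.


Expand: (-1*e1 + 4*e2)(5*e1 - 1*e2)
= (-1)*5*e1e1 + (-1)*(-1)*e1e2 + 4*5*e2e1 + 4*(-1)*e2e2
Using e1^2 = e2^2 = 1, e2e1 = -e1e2:
Scalar part s = (-1)*5 + 4*(-1) = -5 + (-4) = -9
Bivector part b = (-1)*(-1) - 4*5 = 1 - 20 = -19
uv = -9 - 19*e12


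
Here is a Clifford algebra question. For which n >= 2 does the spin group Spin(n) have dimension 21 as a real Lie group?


dim Spin(n) = dim so(n) = n(n-1)/2.
Solve n(n-1)/2 = 21, i.e. n^2 - n - 42 = 0.
Discriminant = 1 + 8*21 = 169
n = (1 + sqrt(169))/2 = (1 + 13)/2 = 7


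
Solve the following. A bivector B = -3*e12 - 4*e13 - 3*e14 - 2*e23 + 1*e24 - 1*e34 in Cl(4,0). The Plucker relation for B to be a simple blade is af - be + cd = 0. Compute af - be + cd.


Plucker relation: af - be + cd
a*f = (-3)*(-1) = 3
b*e = (-4)*1 = -4
c*d = (-3)*(-2) = 6
af - be + cd = 3 - (-4) + 6
= 13


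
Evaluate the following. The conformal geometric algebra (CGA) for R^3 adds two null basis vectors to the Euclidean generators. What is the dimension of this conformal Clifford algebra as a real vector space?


The conformal model of R^3 uses Cl(4,1): the 3 Euclidean generators plus two extra orthogonal generators e+ (e+^2 = +1) and e- (e-^2 = -1), from which the null vectors e0, einf are built.
Number of generators m = 3 + 2 = 5.
dim Cl(p,q) = 2^m = 2^5 = 32


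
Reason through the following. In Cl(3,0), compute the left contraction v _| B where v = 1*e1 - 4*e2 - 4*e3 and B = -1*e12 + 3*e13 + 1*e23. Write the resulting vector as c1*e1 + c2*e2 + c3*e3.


Left contraction v _| B = <vB>_1 (grade-1 part of the geometric product vB).
Using e1_|e12 = e2, e2_|e12 = -e1, e1_|e13 = e3, e3_|e13 = -e1, e2_|e23 = e3, e3_|e23 = -e2:
e1 coeff: -v2*b12 - v3*b13 = -(-4)*(-1) - (-4)*(3) = 8
e2 coeff: v1*b12 - v3*b23 = (1)*(-1) - (-4)*(1) = 3
e3 coeff: v1*b13 + v2*b23 = (1)*(3) + (-4)*(1) = -1
v _| B = 8*e1 + 3*e2 - 1*e3


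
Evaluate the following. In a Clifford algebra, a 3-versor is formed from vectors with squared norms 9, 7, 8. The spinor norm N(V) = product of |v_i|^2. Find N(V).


Spinor norm N(V) = |v1|^2 * |v2|^2 * ... * |v3|^2
= 9 * 7 * 8
Running product: 9, 63, 504
N(V) = 504


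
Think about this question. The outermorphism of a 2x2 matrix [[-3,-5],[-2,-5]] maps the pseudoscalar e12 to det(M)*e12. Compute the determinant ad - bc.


The outermorphism of a linear map f sends e1^e2 to f(e1)^f(e2).
f(e1) = -3*e1 - 2*e2
f(e2) = -5*e1 - 5*e2
f(e1) ^ f(e2) = (-3*e1 - 2*e2) ^ (-5*e1 - 5*e2)
= (-3)*(-5)*e12 + (-2)*(-5)*e21
= (15 - 10)*e12
= 5*e12
Coefficient = 5


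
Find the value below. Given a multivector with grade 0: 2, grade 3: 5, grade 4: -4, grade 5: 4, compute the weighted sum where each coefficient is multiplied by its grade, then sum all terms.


Grade-weighted sum = sum of grade_k * coefficient_k
0*2 = 0
3*5 = 15
4*(-4) = -16
5*4 = 20
Total = 0 + 15 + (-16) + 20 = 19


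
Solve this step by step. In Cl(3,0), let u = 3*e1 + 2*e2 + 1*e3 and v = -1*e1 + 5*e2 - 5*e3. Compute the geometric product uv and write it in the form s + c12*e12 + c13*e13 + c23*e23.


In Cl(3,0): e_i^2 = 1, e_ie_j = -e_je_i for i != j.
Scalar part = u . v = 3*(-1) + 2*5 + 1*(-5)
= -3 + 10 + (-5) = 2
e12 coeff = 3*5 - 2*(-1) = 15 - (-2) = 17
e13 coeff = 3*(-5) - 1*(-1) = -15 - (-1) = -14
e23 coeff = 2*(-5) - 1*5 = -10 - 5 = -15
uv = 2 + 17*e12 - 14*e13 - 15*e23


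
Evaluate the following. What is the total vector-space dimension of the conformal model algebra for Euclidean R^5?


The conformal model of R^5 uses Cl(6,1): the 5 Euclidean generators plus two extra orthogonal generators e+ (e+^2 = +1) and e- (e-^2 = -1), from which the null vectors e0, einf are built.
Number of generators m = 5 + 2 = 7.
dim Cl(p,q) = 2^m = 2^7 = 128


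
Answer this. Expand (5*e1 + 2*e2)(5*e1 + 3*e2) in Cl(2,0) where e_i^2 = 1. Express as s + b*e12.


Expand: (5*e1 + 2*e2)(5*e1 + 3*e2)
= 5*5*e1e1 + 5*3*e1e2 + 2*5*e2e1 + 2*3*e2e2
Using e1^2 = e2^2 = 1, e2e1 = -e1e2:
Scalar part s = 5*5 + 2*3 = 25 + 6 = 31
Bivector part b = 5*3 - 2*5 = 15 - 10 = 5
uv = 31 + 5*e12


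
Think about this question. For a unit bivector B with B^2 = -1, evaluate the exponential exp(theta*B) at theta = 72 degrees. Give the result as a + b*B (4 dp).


For a unit bivector B with B^2 = -1, the exponential series gives
e^(theta*B) = cos(theta) + sin(theta)*B (the GA analogue of Euler's formula).
theta = 72 degrees = 1.256637 rad
cos(72 deg) = 0.3090
sin(72 deg) = 0.9511
exp(theta*B) = 0.3090 + 0.9511*B


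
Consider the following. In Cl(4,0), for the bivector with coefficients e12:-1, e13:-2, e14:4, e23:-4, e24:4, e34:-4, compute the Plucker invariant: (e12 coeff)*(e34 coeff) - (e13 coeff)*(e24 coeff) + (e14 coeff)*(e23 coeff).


Plucker relation: af - be + cd
a*f = (-1)*(-4) = 4
b*e = (-2)*4 = -8
c*d = 4*(-4) = -16
af - be + cd = 4 - (-8) + (-16)
= -4


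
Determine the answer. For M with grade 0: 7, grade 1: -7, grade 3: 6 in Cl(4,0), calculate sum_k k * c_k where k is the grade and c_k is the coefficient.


Grade-weighted sum = sum of grade_k * coefficient_k
0*7 = 0
1*(-7) = -7
3*6 = 18
Total = 0 + (-7) + 18 = 11


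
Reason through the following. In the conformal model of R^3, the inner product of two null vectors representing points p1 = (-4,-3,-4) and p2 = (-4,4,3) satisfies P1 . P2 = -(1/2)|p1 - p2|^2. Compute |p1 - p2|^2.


p1 - p2 = (0, -7, -7)
|p1 - p2|^2 = 0^2 + (-7)^2 + (-7)^2
= 0 + 49 + 49
= 98


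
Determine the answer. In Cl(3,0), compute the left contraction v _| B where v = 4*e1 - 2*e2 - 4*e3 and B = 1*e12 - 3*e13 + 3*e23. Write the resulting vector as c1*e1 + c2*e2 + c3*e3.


Left contraction v _| B = <vB>_1 (grade-1 part of the geometric product vB).
Using e1_|e12 = e2, e2_|e12 = -e1, e1_|e13 = e3, e3_|e13 = -e1, e2_|e23 = e3, e3_|e23 = -e2:
e1 coeff: -v2*b12 - v3*b13 = -(-2)*(1) - (-4)*(-3) = -10
e2 coeff: v1*b12 - v3*b23 = (4)*(1) - (-4)*(3) = 16
e3 coeff: v1*b13 + v2*b23 = (4)*(-3) + (-2)*(3) = -18
v _| B = -10*e1 + 16*e2 - 18*e3


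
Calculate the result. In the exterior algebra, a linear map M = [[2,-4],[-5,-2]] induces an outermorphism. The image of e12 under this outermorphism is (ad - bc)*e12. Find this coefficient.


The outermorphism of a linear map f sends e1^e2 to f(e1)^f(e2).
f(e1) = 2*e1 - 5*e2
f(e2) = -4*e1 - 2*e2
f(e1) ^ f(e2) = (2*e1 - 5*e2) ^ (-4*e1 - 2*e2)
= 2*(-2)*e12 + (-5)*(-4)*e21
= (-4 - 20)*e12
= -24*e12
Coefficient = -24


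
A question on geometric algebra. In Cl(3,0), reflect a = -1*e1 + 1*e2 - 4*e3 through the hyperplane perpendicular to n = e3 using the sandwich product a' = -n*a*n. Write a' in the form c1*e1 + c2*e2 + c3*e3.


Reflection formula: a' = -n*a*n, with n = e3 (unit vector, n^2 = 1).
For reflection through hyperplane perp to e3:
The component along e3 flips sign, others stay.
a = (-1, 1, -4)
a' = (-1, 1, 4)
a' = -1*e1 + 1*e2 + 4*e3


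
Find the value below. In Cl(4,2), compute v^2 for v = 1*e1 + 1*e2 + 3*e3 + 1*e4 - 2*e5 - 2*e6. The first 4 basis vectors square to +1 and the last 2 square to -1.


v^2 = sum of c_i^2 * e_i^2
Positive signature terms (e_i^2 = +1): 1^2 + 1^2 + 3^2 + 1^2 = 12
Negative signature terms (e_j^2 = -1): (-2)^2 + (-2)^2 = 8
v^2 = 12 - 8 = 4


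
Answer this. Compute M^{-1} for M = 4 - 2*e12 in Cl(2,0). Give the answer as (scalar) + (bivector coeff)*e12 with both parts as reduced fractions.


M = 4 - 2*e12, where e12^2 = -1.
Since M commutes with its reverse ~M = a - b*e12, M * ~M = a^2 - b^2*e12^2 = a^2 + b^2.
So M^{-1} = ~M / (a^2 + b^2) = (a - b*e12)/(a^2 + b^2).
a^2 + b^2 = 16 + 4 = 20
Scalar part = 4/20 = 1/5
Bivector coeff = 2/20 = 1/10
M^{-1} = 1/5 + 1/10*e12


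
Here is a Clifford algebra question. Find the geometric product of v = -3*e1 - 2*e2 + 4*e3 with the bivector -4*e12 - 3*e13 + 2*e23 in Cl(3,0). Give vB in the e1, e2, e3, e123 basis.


vB has grade-1 (vector) and grade-3 (trivector) parts: vB = (v _| B) + (v ^ B).
Vector part <vB>_1:
  e1: -v2*b12 - v3*b13 = -(-2)*(-4) - (4)*(-3) = 4
  e2: v1*b12 - v3*b23 = (-3)*(-4) - (4)*(2) = 4
  e3: v1*b13 + v2*b23 = (-3)*(-3) + (-2)*(2) = 5
Trivector part <vB>_3:
  e123: v1*b23 - v2*b13 + v3*b12 = (-3)*(2) - (-2)*(-3) + (4)*(-4) = -28
vB = 4*e1 + 4*e2 + 5*e3 - 28*e123


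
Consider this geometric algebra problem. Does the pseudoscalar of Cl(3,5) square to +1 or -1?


The pseudoscalar I = e1...e_n (product of all n generators) of Cl(p,q) satisfies I^2 = (-1)^(q + n(n-1)/2).
p = 3, q = 5, n = p + q = 8
n(n-1)/2 = 8 * 7 / 2 = 28
Exponent = q + n(n-1)/2 = 5 + 28 = 33
I^2 = (-1)^33 = -1


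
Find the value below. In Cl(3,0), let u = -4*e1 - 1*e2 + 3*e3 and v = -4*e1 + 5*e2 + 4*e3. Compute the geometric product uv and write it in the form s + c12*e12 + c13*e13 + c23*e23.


In Cl(3,0): e_i^2 = 1, e_ie_j = -e_je_i for i != j.
Scalar part = u . v = (-4)*(-4) + (-1)*5 + 3*4
= 16 + (-5) + 12 = 23
e12 coeff = (-4)*5 - (-1)*(-4) = -20 - 4 = -24
e13 coeff = (-4)*4 - 3*(-4) = -16 - (-12) = -4
e23 coeff = (-1)*4 - 3*5 = -4 - 15 = -19
uv = 23 - 24*e12 - 4*e13 - 19*e23


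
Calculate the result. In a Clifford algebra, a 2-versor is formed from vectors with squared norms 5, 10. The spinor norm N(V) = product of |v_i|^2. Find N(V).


Spinor norm N(V) = |v1|^2 * |v2|^2 * ... * |v2|^2
= 5 * 10
Running product: 5, 50
N(V) = 50


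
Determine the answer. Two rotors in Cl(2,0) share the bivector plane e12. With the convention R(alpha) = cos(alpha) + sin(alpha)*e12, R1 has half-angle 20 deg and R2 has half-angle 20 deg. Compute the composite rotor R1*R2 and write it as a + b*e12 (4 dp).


Same-plane rotors commute and their half-angles add:
R1*R2 = cos(a1 + a2) + sin(a1 + a2)*e12.
a1 + a2 = 20 + 20 = 40 deg
cos(40 deg) = 0.7660
sin(40 deg) = 0.6428
R1*R2 = 0.7660 + 0.6428*e12


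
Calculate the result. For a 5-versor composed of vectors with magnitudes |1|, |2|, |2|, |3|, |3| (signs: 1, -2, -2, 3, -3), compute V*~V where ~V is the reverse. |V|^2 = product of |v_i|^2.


Each vector v_i has |v_i|^2 = s_i^2
Squared scales: 1^2 = 1, (-2)^2 = 4, (-2)^2 = 4, 3^2 = 9, (-3)^2 = 9
|V|^2 = 1 * 4 * 4 * 9 * 9
= 1296


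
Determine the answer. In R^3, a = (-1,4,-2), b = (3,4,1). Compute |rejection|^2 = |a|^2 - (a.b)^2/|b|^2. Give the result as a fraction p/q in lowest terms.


|a|^2 = (-1)^2 + 4^2 + (-2)^2 = 21
|b|^2 = 3^2 + 4^2 + 1^2 = 26
a . b = (-1)*3 + 4*4 + (-2)*1 = 11
(a.b)^2 = 11^2 = 121
|rej|^2 = 21 - 121/26
= (546 - 121)/26
= 425/26
In lowest terms: 425/26


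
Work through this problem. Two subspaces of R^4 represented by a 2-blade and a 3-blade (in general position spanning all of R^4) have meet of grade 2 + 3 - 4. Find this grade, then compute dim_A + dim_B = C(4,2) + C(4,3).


Meet grade = grade(A) + grade(B) - n
= 2 + 3 - 4 = 1
C(4,2) = 6
C(4,3) = 4
dim_A + dim_B = 6 + 4 = 10


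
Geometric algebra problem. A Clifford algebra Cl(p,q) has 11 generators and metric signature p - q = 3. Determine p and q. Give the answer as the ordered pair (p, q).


We need p + q = 11 and p - q = 3.
Adding: 2p = 11 + 3 = 14, so p = 7.
Then q = 11 - 7 = 4.
(p, q) = (7, 4)


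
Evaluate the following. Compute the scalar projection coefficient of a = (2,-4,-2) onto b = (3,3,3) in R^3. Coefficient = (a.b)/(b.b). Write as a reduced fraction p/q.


Projection coefficient = (a . b) / (b . b)
a . b = 2*3 + (-4)*3 + (-2)*3
= 6 + (-12) + (-6) = -12
b . b = 3^2 + 3^2 + 3^2
= 9 + 9 + 9 = 27
Coefficient = -12/27
In lowest terms: -4/9


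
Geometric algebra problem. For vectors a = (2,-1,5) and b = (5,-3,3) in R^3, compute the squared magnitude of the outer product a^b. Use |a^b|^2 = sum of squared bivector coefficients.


a wedge b = (a1*b2 - a2*b1)*e12 + (a1*b3 - a3*b1)*e13 + (a2*b3 - a3*b2)*e23
e12 coeff: 2*(-3) - (-1)*5 = -6 - (-5) = -1
e13 coeff: 2*3 - 5*5 = 6 - 25 = -19
e23 coeff: (-1)*3 - 5*(-3) = -3 - (-15) = 12
|a wedge b|^2 = (-1)^2 + (-19)^2 + 12^2
= 1 + 361 + 144
= 506


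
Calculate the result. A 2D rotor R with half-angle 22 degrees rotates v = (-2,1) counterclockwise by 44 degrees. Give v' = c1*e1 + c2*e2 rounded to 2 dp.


Rotor R = cos(22deg) - sin(22deg)*e12
Rotation angle theta = 2 * 22 = 44 degrees
v' = R*v*~R rotates v by theta.
cos(44deg) = 0.7193, sin(44deg) = 0.6947
v'_1 = -2*cos(44deg) - 1*sin(44deg)
= -2*0.7193 - 1*0.6947
= -2.13
v'_2 = -2*sin(44deg) + 1*cos(44deg)
= -2*0.6947 + 1*0.7193
= -0.67
v' = -2.13*e1 - 0.67*e2


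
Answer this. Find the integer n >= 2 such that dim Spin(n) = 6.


dim Spin(n) = dim so(n) = n(n-1)/2.
Solve n(n-1)/2 = 6, i.e. n^2 - n - 12 = 0.
Discriminant = 1 + 8*6 = 49
n = (1 + sqrt(49))/2 = (1 + 7)/2 = 4


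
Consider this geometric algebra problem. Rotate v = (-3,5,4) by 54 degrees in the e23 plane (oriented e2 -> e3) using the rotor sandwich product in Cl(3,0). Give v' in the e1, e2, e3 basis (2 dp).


Rotor R = cos(27deg) - sin(27deg)*e23
Rotation angle theta = 2 * 27 = 54 degrees in the e23 plane (e2 -> e3).
The component perpendicular to the plane (e1) is invariant: v'_1 = v1 = -3.00
cos(54deg) = 0.5878, sin(54deg) = 0.8090
v'_2 = v2*cos(theta) - v3*sin(theta) = 5*0.5878 - 4*0.8090 = -0.30
v'_3 = v2*sin(theta) + v3*cos(theta) = 5*0.8090 + 4*0.5878 = 6.40
v' = -3.00*e1 - 0.30*e2 + 6.40*e3


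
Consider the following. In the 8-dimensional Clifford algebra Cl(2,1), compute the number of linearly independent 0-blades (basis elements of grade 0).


Number of grade-k basis blades in Cl(p,q) with n = p + q is C(n, k).
n = 2 + 1 = 3
C(3, 0) = 3! / (0! * 3!)
= 6 / (1 * 6)
= 1


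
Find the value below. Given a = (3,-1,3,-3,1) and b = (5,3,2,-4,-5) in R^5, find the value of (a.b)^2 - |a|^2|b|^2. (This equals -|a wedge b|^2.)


a . b = 3*5 + (-1)*3 + 3*2 + (-3)*(-4) + 1*(-5)
= 15 + (-3) + 6 + 12 + (-5) = 25
|a|^2 = 3^2 + (-1)^2 + 3^2 + (-3)^2 + 1^2 = 29
|b|^2 = 5^2 + 3^2 + 2^2 + (-4)^2 + (-5)^2 = 79
(a.b)^2 = 25^2 = 625
|a|^2 * |b|^2 = 29 * 79 = 2291
Result = 625 - 2291 = -1666


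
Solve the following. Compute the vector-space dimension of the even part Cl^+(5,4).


Even subalgebra dimension = 2^(n-1)
n = 5 + 4 = 9
2^(9 - 1) = 2^8 = 256
Verification: sum of C(9,k) for even k = 1 + 36 + 126 + 84 + 9 = 256
Result = 256


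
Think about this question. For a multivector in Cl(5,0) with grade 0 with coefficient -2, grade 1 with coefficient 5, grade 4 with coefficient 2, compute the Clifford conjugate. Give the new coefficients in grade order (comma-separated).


Clifford conjugate sign for grade k: (-1)^(k(k+1)/2)
Grade 0: (-1)^(0*1/2) = (-1)^0 = 1, coeff -2 -> -2
Grade 1: (-1)^(1*2/2) = (-1)^1 = -1, coeff 5 -> -5
Grade 4: (-1)^(4*5/2) = (-1)^10 = 1, coeff 2 -> 2
Conjugated coefficients: -2, -5, 2


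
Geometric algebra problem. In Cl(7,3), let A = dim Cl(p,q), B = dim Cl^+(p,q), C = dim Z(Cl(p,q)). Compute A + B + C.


n = 7 + 3 = 10
Total dim = 2^10 = 1024
Even subalgebra dim = 2^9 = 512
n is even, so center dim = 1
Sum = 1024 + 512 + 1 = 1537
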